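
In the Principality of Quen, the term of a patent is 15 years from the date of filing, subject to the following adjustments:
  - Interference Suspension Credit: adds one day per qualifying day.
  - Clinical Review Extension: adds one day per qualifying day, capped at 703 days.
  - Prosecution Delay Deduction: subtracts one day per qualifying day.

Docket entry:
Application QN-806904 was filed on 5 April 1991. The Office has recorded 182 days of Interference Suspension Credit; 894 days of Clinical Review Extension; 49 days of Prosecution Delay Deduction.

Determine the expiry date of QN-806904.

2008-07-19

Base term: filing date + 15 years → 5 April 2006.
Interference Suspension Credit: +182 days → 4 October 2006.
Clinical Review Extension: 894 days claimed exceeds the 703-day cap, so +703 days → 6 September 2008.
Prosecution Delay Deduction: −49 days → 19 July 2008.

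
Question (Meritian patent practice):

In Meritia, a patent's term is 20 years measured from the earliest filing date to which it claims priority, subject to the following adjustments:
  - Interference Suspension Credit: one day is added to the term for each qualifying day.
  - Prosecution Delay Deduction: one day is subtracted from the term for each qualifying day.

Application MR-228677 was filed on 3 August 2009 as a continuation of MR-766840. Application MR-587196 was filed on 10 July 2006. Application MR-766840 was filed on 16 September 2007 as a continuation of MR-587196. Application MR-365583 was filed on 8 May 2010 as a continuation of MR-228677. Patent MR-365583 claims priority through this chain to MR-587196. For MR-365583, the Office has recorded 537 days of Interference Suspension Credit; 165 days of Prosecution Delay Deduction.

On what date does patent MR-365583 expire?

2027-07-17

Earliest priority filing: 10 July 2006.
Base term: 10 July 2006 + 20 years → 10 July 2026.
Interference Suspension Credit: +537 days → 29 December 2027.
Prosecution Delay Deduction: −165 days → 17 July 2027.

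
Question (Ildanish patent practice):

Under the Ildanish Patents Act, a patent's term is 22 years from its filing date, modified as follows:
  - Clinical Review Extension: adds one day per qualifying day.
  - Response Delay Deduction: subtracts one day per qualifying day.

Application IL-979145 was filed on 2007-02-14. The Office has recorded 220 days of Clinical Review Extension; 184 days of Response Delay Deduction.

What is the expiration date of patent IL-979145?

Base term: filing date + 22 years → 14 February 2029.
Clinical Review Extension: +220 days → 22 September 2029.
Response Delay Deduction: −184 days → 22 March 2029.

2029-03-22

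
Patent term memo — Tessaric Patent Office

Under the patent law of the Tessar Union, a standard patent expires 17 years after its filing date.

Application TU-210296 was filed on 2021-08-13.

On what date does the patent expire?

August 13, 2038

Filing date + 17 years → 13 August 2038.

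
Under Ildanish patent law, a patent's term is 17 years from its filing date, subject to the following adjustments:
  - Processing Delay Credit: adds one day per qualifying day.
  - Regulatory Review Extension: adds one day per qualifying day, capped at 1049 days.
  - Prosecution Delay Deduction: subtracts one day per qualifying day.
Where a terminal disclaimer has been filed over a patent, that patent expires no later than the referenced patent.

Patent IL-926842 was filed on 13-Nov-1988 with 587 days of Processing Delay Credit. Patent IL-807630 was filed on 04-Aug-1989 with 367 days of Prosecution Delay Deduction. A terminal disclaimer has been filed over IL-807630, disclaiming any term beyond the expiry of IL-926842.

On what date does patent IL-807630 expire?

2005-08-02

Natural term of IL-807630:
  Base: filing + 17 years → 4 August 2006.
  Prosecution Delay Deduction: −367 days → 2 August 2005.
Expiry of referenced patent IL-926842:
  Base: filing + 17 years → 13 November 2005.
  Processing Delay Credit: +587 days → 23 June 2007.
Terminal disclaimer: IL-807630 expires on the earlier of 2 August 2005 and 23 June 2007.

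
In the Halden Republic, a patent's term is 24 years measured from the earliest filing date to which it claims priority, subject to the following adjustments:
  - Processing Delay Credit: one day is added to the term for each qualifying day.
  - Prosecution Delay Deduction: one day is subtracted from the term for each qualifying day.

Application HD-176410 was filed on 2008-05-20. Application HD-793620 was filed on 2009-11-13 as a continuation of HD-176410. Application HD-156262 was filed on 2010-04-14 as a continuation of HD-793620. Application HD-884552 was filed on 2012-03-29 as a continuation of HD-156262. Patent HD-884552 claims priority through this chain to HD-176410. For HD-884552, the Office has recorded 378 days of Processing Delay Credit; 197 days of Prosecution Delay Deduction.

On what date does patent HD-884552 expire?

November 17, 2032

Earliest priority filing: 20 May 2008.
Base term: 20 May 2008 + 24 years → 20 May 2032.
Processing Delay Credit: +378 days → 2 June 2033.
Prosecution Delay Deduction: −197 days → 17 November 2032.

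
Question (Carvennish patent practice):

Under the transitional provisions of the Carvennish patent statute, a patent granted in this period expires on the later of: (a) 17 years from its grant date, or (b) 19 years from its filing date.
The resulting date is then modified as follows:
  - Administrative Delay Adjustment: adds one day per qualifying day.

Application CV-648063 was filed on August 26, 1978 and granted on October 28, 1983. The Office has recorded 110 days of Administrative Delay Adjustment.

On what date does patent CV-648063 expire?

(a) grant + 17 years → 28 October 2000.
(b) filing + 19 years → 26 August 1997.
Later of the two: 28 October 2000.
Administrative Delay Adjustment: +110 days → 15 February 2001.

2001-02-15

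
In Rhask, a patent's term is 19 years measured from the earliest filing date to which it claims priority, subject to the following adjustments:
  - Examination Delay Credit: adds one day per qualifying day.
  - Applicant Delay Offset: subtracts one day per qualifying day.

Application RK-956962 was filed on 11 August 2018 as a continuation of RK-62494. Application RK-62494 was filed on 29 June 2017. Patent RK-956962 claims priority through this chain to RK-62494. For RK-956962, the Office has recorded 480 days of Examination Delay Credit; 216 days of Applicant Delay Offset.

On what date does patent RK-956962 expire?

March 20, 2037

Earliest priority filing: 29 June 2017.
Base term: 29 June 2017 + 19 years → 29 June 2036.
Examination Delay Credit: +480 days → 22 October 2037.
Applicant Delay Offset: −216 days → 20 March 2037.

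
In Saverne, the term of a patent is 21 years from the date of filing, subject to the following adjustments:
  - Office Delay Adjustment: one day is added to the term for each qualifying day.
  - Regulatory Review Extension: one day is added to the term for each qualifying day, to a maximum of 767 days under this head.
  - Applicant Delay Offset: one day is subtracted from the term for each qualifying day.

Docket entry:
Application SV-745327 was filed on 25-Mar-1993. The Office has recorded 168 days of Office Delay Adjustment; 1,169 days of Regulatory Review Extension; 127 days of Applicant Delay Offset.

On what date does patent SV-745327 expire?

Base term: filing date + 21 years → 25 March 2014.
Office Delay Adjustment: +168 days → 9 September 2014.
Regulatory Review Extension: 1169 days claimed exceeds the 767-day cap, so +767 days → 15 October 2016.
Applicant Delay Offset: −127 days → 10 June 2016.

June 10, 2016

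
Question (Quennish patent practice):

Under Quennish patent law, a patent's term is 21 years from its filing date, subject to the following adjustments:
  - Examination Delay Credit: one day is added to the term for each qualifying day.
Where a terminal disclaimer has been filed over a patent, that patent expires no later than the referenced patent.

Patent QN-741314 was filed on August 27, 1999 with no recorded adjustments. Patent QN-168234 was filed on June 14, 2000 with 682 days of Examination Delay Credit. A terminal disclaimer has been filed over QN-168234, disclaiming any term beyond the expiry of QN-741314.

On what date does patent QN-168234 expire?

Natural term of QN-168234:
  Base: filing + 21 years → 14 June 2021.
  Examination Delay Credit: +682 days → 27 April 2023.
Expiry of referenced patent QN-741314:
  Base: filing + 21 years → 27 August 2020.
Terminal disclaimer: QN-168234 expires on the earlier of 27 April 2023 and 27 August 2020.

2020-08-27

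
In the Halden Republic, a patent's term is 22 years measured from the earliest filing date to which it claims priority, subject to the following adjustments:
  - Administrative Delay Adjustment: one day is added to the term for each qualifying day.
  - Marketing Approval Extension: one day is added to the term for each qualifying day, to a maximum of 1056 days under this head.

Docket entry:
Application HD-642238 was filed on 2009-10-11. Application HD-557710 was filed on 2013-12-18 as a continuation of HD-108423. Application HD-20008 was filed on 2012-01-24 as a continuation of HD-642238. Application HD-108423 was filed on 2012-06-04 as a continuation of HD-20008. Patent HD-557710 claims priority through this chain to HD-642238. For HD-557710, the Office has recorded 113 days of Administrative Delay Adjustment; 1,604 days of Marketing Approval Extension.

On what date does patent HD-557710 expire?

2034-12-23

Earliest priority filing: 11 October 2009.
Base term: 11 October 2009 + 22 years → 11 October 2031.
Administrative Delay Adjustment: +113 days → 1 February 2032.
Marketing Approval Extension: 1604 days claimed exceeds the 1056-day cap, so +1056 days → 23 December 2034.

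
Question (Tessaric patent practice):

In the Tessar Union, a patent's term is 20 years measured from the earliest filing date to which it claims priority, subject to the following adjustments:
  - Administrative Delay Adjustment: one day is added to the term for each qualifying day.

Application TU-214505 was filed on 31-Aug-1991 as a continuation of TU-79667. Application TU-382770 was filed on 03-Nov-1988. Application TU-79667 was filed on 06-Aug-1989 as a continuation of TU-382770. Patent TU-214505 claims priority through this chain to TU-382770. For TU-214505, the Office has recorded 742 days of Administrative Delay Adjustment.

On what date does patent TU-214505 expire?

November 15, 2010

Earliest priority filing: 3 November 1988.
Base term: 3 November 1988 + 20 years → 3 November 2008.
Administrative Delay Adjustment: +742 days → 15 November 2010.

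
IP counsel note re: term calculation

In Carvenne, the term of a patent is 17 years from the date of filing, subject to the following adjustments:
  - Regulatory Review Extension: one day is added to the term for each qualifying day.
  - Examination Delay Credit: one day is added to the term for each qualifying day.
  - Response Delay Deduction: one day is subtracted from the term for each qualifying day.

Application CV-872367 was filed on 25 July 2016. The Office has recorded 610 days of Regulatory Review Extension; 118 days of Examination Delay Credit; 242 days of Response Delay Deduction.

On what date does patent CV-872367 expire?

2034-11-23

Base term: filing date + 17 years → 25 July 2033.
Regulatory Review Extension: +610 days → 27 March 2035.
Examination Delay Credit: +118 days → 23 July 2035.
Response Delay Deduction: −242 days → 23 November 2034.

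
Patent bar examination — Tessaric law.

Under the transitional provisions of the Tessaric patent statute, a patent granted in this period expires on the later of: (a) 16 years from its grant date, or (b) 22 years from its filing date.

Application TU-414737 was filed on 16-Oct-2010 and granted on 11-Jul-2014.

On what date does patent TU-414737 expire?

October 16, 2032

(a) grant + 16 years → 11 July 2030.
(b) filing + 22 years → 16 October 2032.
Later of the two: 16 October 2032.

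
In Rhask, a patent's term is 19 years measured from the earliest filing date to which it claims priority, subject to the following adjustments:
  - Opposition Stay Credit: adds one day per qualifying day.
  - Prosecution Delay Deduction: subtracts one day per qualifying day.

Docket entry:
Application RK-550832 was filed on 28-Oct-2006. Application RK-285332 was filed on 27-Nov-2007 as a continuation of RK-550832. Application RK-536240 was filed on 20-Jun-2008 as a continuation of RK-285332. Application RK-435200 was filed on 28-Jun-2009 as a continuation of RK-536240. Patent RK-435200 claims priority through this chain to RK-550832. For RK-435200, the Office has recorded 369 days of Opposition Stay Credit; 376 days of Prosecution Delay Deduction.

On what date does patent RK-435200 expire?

October 21, 2025

Earliest priority filing: 28 October 2006.
Base term: 28 October 2006 + 19 years → 28 October 2025.
Opposition Stay Credit: +369 days → 1 November 2026.
Prosecution Delay Deduction: −376 days → 21 October 2025.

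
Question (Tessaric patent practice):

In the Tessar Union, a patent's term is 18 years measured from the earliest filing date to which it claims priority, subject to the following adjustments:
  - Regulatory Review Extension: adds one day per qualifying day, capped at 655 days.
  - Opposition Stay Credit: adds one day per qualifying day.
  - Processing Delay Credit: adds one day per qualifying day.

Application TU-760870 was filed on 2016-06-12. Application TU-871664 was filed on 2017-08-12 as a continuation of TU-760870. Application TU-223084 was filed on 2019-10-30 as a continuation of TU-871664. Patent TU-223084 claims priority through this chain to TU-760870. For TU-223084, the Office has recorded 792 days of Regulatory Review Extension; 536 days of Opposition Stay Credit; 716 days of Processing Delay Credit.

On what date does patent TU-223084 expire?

Earliest priority filing: 12 June 2016.
Base term: 12 June 2016 + 18 years → 12 June 2034.
Regulatory Review Extension: 792 days claimed exceeds the 655-day cap, so +655 days → 28 March 2036.
Opposition Stay Credit: +536 days → 15 September 2037.
Processing Delay Credit: +716 days → 1 September 2039.

2039-09-01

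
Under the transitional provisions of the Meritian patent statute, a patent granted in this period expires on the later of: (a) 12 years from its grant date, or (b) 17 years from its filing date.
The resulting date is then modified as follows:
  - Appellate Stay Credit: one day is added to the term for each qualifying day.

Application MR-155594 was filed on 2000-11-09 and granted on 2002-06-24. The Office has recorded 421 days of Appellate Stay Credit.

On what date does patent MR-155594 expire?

January 4, 2019

(a) grant + 12 years → 24 June 2014.
(b) filing + 17 years → 9 November 2017.
Later of the two: 9 November 2017.
Appellate Stay Credit: +421 days → 4 January 2019.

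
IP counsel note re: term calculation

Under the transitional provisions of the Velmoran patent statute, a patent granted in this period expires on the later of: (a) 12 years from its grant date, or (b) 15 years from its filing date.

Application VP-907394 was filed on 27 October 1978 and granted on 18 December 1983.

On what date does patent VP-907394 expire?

(a) grant + 12 years → 18 December 1995.
(b) filing + 15 years → 27 October 1993.
Later of the two: 18 December 1995.

1995-12-18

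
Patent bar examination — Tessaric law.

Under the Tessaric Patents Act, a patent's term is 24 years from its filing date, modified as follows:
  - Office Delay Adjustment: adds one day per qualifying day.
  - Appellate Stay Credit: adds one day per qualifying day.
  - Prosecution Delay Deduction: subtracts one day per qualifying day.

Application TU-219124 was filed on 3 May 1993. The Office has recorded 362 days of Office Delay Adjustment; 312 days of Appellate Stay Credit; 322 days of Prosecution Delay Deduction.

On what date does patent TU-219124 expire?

2018-04-20

Base term: filing date + 24 years → 3 May 2017.
Office Delay Adjustment: +362 days → 30 April 2018.
Appellate Stay Credit: +312 days → 8 March 2019.
Prosecution Delay Deduction: −322 days → 20 April 2018.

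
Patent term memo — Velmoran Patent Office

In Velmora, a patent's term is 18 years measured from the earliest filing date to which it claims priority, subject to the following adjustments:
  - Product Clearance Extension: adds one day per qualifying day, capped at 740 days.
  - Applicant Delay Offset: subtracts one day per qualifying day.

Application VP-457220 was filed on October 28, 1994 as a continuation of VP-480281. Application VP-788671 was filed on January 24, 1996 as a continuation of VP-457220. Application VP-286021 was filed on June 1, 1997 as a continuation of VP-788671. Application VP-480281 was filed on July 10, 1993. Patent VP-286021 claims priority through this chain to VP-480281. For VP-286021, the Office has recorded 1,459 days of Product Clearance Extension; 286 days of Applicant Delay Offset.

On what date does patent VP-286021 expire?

October 6, 2012

Earliest priority filing: 10 July 1993.
Base term: 10 July 1993 + 18 years → 10 July 2011.
Product Clearance Extension: 1459 days claimed exceeds the 740-day cap, so +740 days → 19 July 2013.
Applicant Delay Offset: −286 days → 6 October 2012.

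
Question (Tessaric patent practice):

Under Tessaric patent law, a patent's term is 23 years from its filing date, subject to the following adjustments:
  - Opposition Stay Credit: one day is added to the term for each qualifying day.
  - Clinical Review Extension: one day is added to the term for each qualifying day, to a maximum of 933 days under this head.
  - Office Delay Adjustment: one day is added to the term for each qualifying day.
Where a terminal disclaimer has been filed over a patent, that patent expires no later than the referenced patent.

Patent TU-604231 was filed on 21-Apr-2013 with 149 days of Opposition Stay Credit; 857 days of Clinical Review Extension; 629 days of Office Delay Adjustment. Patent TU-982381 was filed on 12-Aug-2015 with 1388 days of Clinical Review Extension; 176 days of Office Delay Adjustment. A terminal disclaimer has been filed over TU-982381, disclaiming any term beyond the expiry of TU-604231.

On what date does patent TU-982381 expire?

Natural term of TU-982381:
  Base: filing + 23 years → 12 August 2038.
  Clinical Review Extension: 1388 days claimed exceeds the 933-day cap, so +933 days → 2 March 2041.
  Office Delay Adjustment: +176 days → 25 August 2041.
Expiry of referenced patent TU-604231:
  Base: filing + 23 years → 21 April 2036.
  Opposition Stay Credit: +149 days → 17 September 2036.
  Clinical Review Extension: 857 days (within the 933-day cap) → +857 days → 22 January 2039.
  Office Delay Adjustment: +629 days → 12 October 2040.
Terminal disclaimer: TU-982381 expires on the earlier of 25 August 2041 and 12 October 2040.

October 12, 2040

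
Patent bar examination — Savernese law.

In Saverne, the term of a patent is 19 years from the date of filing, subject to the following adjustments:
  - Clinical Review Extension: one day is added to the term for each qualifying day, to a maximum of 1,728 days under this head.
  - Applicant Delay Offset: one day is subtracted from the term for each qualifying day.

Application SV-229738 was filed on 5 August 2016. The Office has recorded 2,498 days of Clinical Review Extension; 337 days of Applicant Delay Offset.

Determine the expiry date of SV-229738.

2039-05-27

Base term: filing date + 19 years → 5 August 2035.
Clinical Review Extension: 2498 days claimed exceeds the 1728-day cap, so +1728 days → 28 April 2040.
Applicant Delay Offset: −337 days → 27 May 2039.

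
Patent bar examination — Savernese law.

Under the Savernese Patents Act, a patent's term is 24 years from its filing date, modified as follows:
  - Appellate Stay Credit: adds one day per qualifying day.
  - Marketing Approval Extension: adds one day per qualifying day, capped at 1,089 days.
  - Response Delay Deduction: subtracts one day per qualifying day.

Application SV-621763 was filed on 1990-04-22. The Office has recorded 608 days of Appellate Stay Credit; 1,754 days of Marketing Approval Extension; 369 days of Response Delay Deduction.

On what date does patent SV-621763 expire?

December 10, 2017

Base term: filing date + 24 years → 22 April 2014.
Appellate Stay Credit: +608 days → 21 December 2015.
Marketing Approval Extension: 1754 days claimed exceeds the 1089-day cap, so +1089 days → 14 December 2018.
Response Delay Deduction: −369 days → 10 December 2017.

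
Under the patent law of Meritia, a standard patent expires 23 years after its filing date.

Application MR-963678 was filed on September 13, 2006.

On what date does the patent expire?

Filing date + 23 years → 13 September 2029.

2029-09-13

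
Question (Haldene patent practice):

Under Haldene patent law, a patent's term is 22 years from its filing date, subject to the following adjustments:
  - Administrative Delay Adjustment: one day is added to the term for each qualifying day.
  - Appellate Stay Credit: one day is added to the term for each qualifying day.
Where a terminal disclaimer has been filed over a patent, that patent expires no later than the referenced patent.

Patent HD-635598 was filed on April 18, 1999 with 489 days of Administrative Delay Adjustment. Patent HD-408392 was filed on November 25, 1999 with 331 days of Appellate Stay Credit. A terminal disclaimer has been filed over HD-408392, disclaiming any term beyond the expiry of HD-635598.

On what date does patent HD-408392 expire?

Natural term of HD-408392:
  Base: filing + 22 years → 25 November 2021.
  Appellate Stay Credit: +331 days → 22 October 2022.
Expiry of referenced patent HD-635598:
  Base: filing + 22 years → 18 April 2021.
  Administrative Delay Adjustment: +489 days → 20 August 2022.
Terminal disclaimer: HD-408392 expires on the earlier of 22 October 2022 and 20 August 2022.

August 20, 2022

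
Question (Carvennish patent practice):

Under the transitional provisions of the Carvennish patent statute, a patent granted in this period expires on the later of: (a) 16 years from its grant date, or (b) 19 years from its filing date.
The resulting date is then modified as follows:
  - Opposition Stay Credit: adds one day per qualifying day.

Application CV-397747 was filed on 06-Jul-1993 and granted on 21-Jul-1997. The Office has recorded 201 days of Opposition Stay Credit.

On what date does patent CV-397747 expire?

2014-02-07

(a) grant + 16 years → 21 July 2013.
(b) filing + 19 years → 6 July 2012.
Later of the two: 21 July 2013.
Opposition Stay Credit: +201 days → 7 February 2014.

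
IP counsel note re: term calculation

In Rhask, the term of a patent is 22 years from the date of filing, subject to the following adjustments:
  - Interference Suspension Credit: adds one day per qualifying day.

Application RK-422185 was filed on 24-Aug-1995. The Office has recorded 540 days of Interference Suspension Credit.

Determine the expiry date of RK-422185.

Base term: filing date + 22 years → 24 August 2017.
Interference Suspension Credit: +540 days → 15 February 2019.

2019-02-15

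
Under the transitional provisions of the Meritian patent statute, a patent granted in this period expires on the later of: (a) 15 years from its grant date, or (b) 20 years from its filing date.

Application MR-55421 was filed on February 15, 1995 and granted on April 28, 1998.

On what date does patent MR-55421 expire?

(a) grant + 15 years → 28 April 2013.
(b) filing + 20 years → 15 February 2015.
Later of the two: 15 February 2015.

2015-02-15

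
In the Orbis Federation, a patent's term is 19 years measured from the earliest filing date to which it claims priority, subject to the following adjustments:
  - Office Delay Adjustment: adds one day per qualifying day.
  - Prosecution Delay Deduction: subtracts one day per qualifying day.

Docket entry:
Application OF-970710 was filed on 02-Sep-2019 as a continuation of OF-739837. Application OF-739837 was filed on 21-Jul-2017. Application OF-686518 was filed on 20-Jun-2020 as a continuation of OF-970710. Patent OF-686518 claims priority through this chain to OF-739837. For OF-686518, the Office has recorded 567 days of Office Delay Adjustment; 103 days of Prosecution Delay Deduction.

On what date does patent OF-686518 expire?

2037-10-28

Earliest priority filing: 21 July 2017.
Base term: 21 July 2017 + 19 years → 21 July 2036.
Office Delay Adjustment: +567 days → 8 February 2038.
Prosecution Delay Deduction: −103 days → 28 October 2037.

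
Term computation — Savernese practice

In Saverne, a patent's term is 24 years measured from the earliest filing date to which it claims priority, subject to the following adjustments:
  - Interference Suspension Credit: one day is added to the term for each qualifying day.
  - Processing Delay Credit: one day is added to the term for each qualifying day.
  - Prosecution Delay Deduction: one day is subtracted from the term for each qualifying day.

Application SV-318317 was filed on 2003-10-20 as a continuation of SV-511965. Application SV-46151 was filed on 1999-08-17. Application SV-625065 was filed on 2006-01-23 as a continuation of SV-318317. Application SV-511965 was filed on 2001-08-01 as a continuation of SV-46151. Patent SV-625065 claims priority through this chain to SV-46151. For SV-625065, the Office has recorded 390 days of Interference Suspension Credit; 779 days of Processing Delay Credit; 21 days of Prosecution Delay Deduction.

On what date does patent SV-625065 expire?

October 8, 2026

Earliest priority filing: 17 August 1999.
Base term: 17 August 1999 + 24 years → 17 August 2023.
Interference Suspension Credit: +390 days → 10 September 2024.
Processing Delay Credit: +779 days → 29 October 2026.
Prosecution Delay Deduction: −21 days → 8 October 2026.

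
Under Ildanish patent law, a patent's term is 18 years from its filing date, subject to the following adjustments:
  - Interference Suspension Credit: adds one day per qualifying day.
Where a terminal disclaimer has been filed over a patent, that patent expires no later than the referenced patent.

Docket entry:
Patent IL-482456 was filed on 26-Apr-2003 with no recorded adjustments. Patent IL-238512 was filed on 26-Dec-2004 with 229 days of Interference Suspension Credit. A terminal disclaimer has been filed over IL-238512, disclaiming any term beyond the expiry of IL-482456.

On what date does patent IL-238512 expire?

April 26, 2021

Natural term of IL-238512:
  Base: filing + 18 years → 26 December 2022.
  Interference Suspension Credit: +229 days → 12 August 2023.
Expiry of referenced patent IL-482456:
  Base: filing + 18 years → 26 April 2021.
Terminal disclaimer: IL-238512 expires on the earlier of 12 August 2023 and 26 April 2021.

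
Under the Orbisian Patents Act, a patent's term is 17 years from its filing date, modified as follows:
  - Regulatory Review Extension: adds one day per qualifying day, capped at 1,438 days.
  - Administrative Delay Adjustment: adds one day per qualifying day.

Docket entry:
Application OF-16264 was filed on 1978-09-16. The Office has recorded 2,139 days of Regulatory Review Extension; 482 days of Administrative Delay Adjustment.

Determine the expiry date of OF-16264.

December 18, 2000

Base term: filing date + 17 years → 16 September 1995.
Regulatory Review Extension: 2139 days claimed exceeds the 1438-day cap, so +1438 days → 24 August 1999.
Administrative Delay Adjustment: +482 days → 18 December 2000.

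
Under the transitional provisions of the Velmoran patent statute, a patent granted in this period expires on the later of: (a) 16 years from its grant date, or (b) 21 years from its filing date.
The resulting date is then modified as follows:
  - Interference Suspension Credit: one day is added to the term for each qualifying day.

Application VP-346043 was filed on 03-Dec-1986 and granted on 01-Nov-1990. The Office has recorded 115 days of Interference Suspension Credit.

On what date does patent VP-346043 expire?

March 27, 2008

(a) grant + 16 years → 1 November 2006.
(b) filing + 21 years → 3 December 2007.
Later of the two: 3 December 2007.
Interference Suspension Credit: +115 days → 27 March 2008.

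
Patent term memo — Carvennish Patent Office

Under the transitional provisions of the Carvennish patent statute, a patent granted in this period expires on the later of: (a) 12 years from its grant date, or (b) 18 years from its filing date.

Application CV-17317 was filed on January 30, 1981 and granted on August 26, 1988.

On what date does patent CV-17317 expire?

August 26, 2000

(a) grant + 12 years → 26 August 2000.
(b) filing + 18 years → 30 January 1999.
Later of the two: 26 August 2000.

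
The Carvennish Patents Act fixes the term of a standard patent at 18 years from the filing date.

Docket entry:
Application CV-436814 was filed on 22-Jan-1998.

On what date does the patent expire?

2016-01-22

Filing date + 18 years → 22 January 2016.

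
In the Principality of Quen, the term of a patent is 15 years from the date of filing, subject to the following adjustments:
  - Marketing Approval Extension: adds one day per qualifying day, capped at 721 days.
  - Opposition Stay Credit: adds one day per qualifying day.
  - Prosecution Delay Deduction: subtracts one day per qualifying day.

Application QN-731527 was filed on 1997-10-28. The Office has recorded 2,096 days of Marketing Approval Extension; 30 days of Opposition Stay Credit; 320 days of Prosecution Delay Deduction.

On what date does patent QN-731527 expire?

2014-01-02

Base term: filing date + 15 years → 28 October 2012.
Marketing Approval Extension: 2096 days claimed exceeds the 721-day cap, so +721 days → 19 October 2014.
Opposition Stay Credit: +30 days → 18 November 2014.
Prosecution Delay Deduction: −320 days → 2 January 2014.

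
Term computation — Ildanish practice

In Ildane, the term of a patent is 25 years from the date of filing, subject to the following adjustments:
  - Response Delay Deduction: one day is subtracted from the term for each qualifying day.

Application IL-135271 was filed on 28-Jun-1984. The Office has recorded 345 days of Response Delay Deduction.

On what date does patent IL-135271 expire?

Base term: filing date + 25 years → 28 June 2009.
Response Delay Deduction: −345 days → 18 July 2008.

July 18, 2008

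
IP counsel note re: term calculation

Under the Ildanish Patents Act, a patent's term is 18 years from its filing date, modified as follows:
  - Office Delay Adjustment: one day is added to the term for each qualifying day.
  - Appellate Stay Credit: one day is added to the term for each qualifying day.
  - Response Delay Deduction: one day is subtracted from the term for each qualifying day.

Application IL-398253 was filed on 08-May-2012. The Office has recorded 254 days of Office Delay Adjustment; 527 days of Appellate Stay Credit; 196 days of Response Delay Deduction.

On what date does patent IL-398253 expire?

Base term: filing date + 18 years → 8 May 2030.
Office Delay Adjustment: +254 days → 17 January 2031.
Appellate Stay Credit: +527 days → 27 June 2032.
Response Delay Deduction: −196 days → 14 December 2031.

December 14, 2031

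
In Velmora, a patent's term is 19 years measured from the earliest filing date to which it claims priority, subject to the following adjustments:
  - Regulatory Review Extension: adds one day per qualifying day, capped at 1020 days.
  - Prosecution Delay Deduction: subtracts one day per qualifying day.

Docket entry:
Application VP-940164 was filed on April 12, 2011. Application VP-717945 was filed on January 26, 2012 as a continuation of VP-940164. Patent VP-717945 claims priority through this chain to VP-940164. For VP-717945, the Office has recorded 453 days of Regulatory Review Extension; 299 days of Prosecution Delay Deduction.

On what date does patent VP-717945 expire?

Earliest priority filing: 12 April 2011.
Base term: 12 April 2011 + 19 years → 12 April 2030.
Regulatory Review Extension: 453 days (within the 1020-day cap) → +453 days → 9 July 2031.
Prosecution Delay Deduction: −299 days → 13 September 2030.

September 13, 2030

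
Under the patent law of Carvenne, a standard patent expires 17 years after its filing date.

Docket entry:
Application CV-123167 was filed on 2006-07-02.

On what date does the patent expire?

July 2, 2023

Filing date + 17 years → 2 July 2023.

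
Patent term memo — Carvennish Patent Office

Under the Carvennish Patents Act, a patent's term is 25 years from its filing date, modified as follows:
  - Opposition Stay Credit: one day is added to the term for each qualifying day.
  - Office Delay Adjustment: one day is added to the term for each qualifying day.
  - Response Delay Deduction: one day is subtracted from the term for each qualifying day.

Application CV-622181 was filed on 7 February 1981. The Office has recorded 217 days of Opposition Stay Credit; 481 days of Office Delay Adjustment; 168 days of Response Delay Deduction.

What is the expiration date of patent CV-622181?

Base term: filing date + 25 years → 7 February 2006.
Opposition Stay Credit: +217 days → 12 September 2006.
Office Delay Adjustment: +481 days → 6 January 2008.
Response Delay Deduction: −168 days → 22 July 2007.

July 22, 2007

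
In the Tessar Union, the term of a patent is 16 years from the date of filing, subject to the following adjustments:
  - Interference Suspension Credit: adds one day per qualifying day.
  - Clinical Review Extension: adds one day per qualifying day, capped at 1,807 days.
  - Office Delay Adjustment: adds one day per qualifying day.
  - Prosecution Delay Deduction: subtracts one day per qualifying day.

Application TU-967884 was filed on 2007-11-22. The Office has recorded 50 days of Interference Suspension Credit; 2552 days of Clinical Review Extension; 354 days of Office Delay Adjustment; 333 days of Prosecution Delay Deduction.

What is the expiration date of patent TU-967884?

January 12, 2029

Base term: filing date + 16 years → 22 November 2023.
Interference Suspension Credit: +50 days → 11 January 2024.
Clinical Review Extension: 2552 days claimed exceeds the 1807-day cap, so +1807 days → 22 December 2028.
Office Delay Adjustment: +354 days → 11 December 2029.
Prosecution Delay Deduction: −333 days → 12 January 2029.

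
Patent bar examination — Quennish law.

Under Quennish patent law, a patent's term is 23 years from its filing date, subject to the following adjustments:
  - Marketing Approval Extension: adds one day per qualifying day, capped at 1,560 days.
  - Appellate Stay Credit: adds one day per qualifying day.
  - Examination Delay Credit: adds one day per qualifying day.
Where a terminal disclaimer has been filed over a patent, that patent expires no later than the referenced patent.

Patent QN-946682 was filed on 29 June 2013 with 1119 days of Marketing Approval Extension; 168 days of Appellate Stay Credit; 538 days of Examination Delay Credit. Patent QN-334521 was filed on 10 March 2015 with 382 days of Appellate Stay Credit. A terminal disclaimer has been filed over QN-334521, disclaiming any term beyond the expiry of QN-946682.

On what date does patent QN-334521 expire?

March 27, 2039

Natural term of QN-334521:
  Base: filing + 23 years → 10 March 2038.
  Appellate Stay Credit: +382 days → 27 March 2039.
Expiry of referenced patent QN-946682:
  Base: filing + 23 years → 29 June 2036.
  Marketing Approval Extension: 1119 days (within the 1560-day cap) → +1119 days → 23 July 2039.
  Appellate Stay Credit: +168 days → 7 January 2040.
  Examination Delay Credit: +538 days → 28 June 2041.
Terminal disclaimer: QN-334521 expires on the earlier of 27 March 2039 and 28 June 2041.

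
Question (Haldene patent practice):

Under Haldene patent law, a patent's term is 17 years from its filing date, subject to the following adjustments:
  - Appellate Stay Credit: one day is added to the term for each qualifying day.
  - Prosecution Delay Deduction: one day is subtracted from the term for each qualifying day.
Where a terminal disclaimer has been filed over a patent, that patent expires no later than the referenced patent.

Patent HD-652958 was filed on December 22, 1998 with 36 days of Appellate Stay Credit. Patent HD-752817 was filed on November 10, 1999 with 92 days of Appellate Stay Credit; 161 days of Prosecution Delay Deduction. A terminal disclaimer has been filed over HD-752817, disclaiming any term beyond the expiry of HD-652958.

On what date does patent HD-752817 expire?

Natural term of HD-752817:
  Base: filing + 17 years → 10 November 2016.
  Appellate Stay Credit: +92 days → 10 February 2017.
  Prosecution Delay Deduction: −161 days → 2 September 2016.
Expiry of referenced patent HD-652958:
  Base: filing + 17 years → 22 December 2015.
  Appellate Stay Credit: +36 days → 27 January 2016.
Terminal disclaimer: HD-752817 expires on the earlier of 2 September 2016 and 27 January 2016.

January 27, 2016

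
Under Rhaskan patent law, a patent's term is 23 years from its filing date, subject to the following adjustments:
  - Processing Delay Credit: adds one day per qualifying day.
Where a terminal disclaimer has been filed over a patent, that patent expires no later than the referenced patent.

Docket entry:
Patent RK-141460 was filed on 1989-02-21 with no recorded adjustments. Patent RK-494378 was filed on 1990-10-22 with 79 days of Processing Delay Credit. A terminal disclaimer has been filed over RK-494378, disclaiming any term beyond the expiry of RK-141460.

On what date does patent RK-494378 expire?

Natural term of RK-494378:
  Base: filing + 23 years → 22 October 2013.
  Processing Delay Credit: +79 days → 9 January 2014.
Expiry of referenced patent RK-141460:
  Base: filing + 23 years → 21 February 2012.
Terminal disclaimer: RK-494378 expires on the earlier of 9 January 2014 and 21 February 2012.

February 21, 2012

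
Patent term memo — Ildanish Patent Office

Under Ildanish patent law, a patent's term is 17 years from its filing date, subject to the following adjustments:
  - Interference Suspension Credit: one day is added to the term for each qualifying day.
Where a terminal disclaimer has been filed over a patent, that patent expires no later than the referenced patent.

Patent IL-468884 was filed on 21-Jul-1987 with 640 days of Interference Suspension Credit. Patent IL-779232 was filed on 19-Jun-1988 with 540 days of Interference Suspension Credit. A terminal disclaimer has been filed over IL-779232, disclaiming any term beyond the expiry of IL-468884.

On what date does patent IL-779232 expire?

April 22, 2006

Natural term of IL-779232:
  Base: filing + 17 years → 19 June 2005.
  Interference Suspension Credit: +540 days → 11 December 2006.
Expiry of referenced patent IL-468884:
  Base: filing + 17 years → 21 July 2004.
  Interference Suspension Credit: +640 days → 22 April 2006.
Terminal disclaimer: IL-779232 expires on the earlier of 11 December 2006 and 22 April 2006.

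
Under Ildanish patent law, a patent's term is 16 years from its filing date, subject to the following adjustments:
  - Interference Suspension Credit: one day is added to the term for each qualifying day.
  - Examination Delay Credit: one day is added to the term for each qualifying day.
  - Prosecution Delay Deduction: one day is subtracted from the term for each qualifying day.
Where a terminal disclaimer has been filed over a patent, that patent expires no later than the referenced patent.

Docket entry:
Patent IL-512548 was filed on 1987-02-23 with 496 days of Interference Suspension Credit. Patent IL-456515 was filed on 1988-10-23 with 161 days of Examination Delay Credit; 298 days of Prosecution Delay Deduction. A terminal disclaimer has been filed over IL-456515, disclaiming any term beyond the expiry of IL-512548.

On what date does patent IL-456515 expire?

Natural term of IL-456515:
  Base: filing + 16 years → 23 October 2004.
  Examination Delay Credit: +161 days → 2 April 2005.
  Prosecution Delay Deduction: −298 days → 8 June 2004.
Expiry of referenced patent IL-512548:
  Base: filing + 16 years → 23 February 2003.
  Interference Suspension Credit: +496 days → 3 July 2004.
Terminal disclaimer: IL-456515 expires on the earlier of 8 June 2004 and 3 July 2004.

2004-06-08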